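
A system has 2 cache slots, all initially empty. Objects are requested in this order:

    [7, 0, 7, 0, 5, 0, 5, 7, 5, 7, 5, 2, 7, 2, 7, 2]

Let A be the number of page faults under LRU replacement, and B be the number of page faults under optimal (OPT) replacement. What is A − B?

Under LRU: F F . . F . . F . . . F F . . . → 6 faults.
Under OPT: F F . . F . . F . . . F . . . . → 5 faults.
A − B = 6 − 5 = 1.

1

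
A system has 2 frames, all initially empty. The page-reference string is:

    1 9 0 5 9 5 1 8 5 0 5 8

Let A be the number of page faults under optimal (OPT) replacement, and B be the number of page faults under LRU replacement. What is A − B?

-2

Under OPT: F F F F . . F F . F . F → 8 faults.
Under LRU: F F F F F . F F F F . F → 10 faults.
A − B = 8 − 10 = -2.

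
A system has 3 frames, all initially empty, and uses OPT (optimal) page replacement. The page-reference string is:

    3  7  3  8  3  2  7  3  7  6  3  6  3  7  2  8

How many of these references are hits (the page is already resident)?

3 -> fault, frames {3}
7 -> fault, frames {3,7}
3 -> hit
8 -> fault, frames {3,7,8}
3 -> hit
2 -> fault, evict 8, frames {3,7,2}
7 -> hit
3 -> hit
7 -> hit
6 -> fault, evict 2, frames {3,7,6}
3 -> hit
6 -> hit
3 -> hit
7 -> hit
2 -> fault, evict 6, frames {3,7,2}
8 -> fault, evict 2, frames {3,7,8}
Hits: 9.

9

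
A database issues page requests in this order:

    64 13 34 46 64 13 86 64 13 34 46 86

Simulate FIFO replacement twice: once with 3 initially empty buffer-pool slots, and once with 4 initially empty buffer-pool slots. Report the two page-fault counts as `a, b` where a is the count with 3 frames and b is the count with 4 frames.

9, 10

3 frames: F F F F F F F . . F F . → 9 faults.
4 frames: F F F F . . F F F F F F → 10 faults.
10 > 9: adding a frame increased faults — Belady's anomaly.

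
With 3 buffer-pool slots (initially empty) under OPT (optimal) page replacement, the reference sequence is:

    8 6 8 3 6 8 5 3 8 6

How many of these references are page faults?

8: fault, frames {8}
6: fault, frames {8,6}
8: hit
3: fault, frames {8,6,3}
6: hit
8: hit
5: fault, evict 6, frames {8,3,5}
3: hit
8: hit
6: fault, evict 5, frames {8,3,6}
Page faults: 5.

5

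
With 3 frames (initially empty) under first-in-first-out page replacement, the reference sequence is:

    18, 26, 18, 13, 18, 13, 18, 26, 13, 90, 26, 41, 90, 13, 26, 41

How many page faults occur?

18 -> miss, frames {18}
26 -> miss, frames {18,26}
18 -> hit
13 -> miss, frames {18,26,13}
18 -> hit
13 -> hit
18 -> hit
26 -> hit
13 -> hit
90 -> miss, evict 18, frames {26,13,90}
26 -> hit
41 -> miss, evict 26, frames {13,90,41}
90 -> hit
13 -> hit
26 -> miss, evict 13, frames {90,41,26}
41 -> hit
Page faults: 6.

6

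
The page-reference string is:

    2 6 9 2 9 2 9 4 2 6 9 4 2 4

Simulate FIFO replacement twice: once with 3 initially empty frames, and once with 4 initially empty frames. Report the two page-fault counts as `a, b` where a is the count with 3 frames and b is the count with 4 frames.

9, 4

3 frames: F F F . . . . F F F F F F . → 9 faults.
4 frames: F F F . . . . F . . . . . . → 4 faults.
4 < 9: adding a frame reduced faults, as is typical.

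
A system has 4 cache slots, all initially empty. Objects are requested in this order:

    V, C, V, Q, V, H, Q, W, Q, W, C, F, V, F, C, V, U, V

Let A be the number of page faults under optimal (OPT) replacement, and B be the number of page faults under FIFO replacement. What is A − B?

-2

Under OPT: F F . F . F . F . . . F . . . . F . → 7 faults.
Under FIFO: F F . F . F . F . . . F F . F . F . → 9 faults.
A − B = 7 − 9 = -2.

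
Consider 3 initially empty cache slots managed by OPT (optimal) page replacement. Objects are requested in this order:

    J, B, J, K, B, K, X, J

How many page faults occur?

4

J → fault, frames (J)
B → fault, frames (J B)
J → hit
K → fault, frames (J B K)
B → hit
K → hit
X → fault, evict K, frames (J B X)
J → hit
Page faults: 4.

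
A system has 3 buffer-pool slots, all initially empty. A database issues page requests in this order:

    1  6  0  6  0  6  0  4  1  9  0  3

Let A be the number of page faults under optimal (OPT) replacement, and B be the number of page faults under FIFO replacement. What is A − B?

-2

Under OPT: F F F . . . . F . F . F → 6 faults.
Under FIFO: F F F . . . . F F F F F → 8 faults.
A − B = 6 − 8 = -2.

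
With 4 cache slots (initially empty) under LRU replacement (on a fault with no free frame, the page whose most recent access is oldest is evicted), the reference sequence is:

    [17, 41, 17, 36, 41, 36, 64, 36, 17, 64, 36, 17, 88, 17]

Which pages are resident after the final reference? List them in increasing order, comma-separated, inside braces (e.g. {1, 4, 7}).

17: fault, frames {17}
41: fault, frames {17,41}
17: hit
36: fault, frames {41,17,36}
41: hit
36: hit
64: fault, frames {17,41,36,64}
36: hit
17: hit
64: hit
36: hit
17: hit
88: fault, evict 41, frames {64,36,17,88}
17: hit

{17, 36, 64, 88}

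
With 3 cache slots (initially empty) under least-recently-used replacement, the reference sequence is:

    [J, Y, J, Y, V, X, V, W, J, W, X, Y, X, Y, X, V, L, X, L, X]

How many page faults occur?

10

J → miss, frames {J}
Y → miss, frames {J,Y}
J → hit
Y → hit
V → miss, frames {J,Y,V}
X → miss, evict J, frames {Y,V,X}
V → hit
W → miss, evict Y, frames {X,V,W}
J → miss, evict X, frames {V,W,J}
W → hit
X → miss, evict V, frames {J,W,X}
Y → miss, evict J, frames {W,X,Y}
X → hit
Y → hit
X → hit
V → miss, evict W, frames {Y,X,V}
L → miss, evict Y, frames {X,V,L}
X → hit
L → hit
X → hit
Page faults: 10.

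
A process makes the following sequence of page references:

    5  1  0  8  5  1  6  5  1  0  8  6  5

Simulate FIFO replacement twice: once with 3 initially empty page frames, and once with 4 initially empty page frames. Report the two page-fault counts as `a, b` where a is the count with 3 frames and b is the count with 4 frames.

3 frames: F F F F F F F . . F F . F → 10 faults.
4 frames: F F F F . . F F F F F F F → 11 faults.
11 > 10: adding a frame increased faults — Belady's anomaly.

10, 11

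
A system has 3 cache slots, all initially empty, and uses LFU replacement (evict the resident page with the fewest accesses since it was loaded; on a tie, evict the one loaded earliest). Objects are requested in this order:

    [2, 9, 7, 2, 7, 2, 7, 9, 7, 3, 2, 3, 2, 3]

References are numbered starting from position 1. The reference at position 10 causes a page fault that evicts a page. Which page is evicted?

pos 1: 2 → miss, frames (2)
pos 2: 9 → miss, frames (2 9)
pos 3: 7 → miss, frames (2 9 7)
pos 4: 2 → hit
pos 5: 7 → hit
pos 6: 2 → hit
pos 7: 7 → hit
pos 8: 9 → hit
pos 9: 7 → hit
pos 10: 3 → miss, evict 9, frames (2 7 3)
At position 10, page 9 is evicted.

9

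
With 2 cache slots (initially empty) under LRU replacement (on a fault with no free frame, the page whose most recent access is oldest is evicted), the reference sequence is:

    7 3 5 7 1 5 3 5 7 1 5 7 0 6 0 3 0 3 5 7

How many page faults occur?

7 → miss, frames {7}
3 → miss, frames {7,3}
5 → miss, evict 7, frames {3,5}
7 → miss, evict 3, frames {5,7}
1 → miss, evict 5, frames {7,1}
5 → miss, evict 7, frames {1,5}
3 → miss, evict 1, frames {5,3}
5 → hit
7 → miss, evict 3, frames {5,7}
1 → miss, evict 5, frames {7,1}
5 → miss, evict 7, frames {1,5}
7 → miss, evict 1, frames {5,7}
0 → miss, evict 5, frames {7,0}
6 → miss, evict 7, frames {0,6}
0 → hit
3 → miss, evict 6, frames {0,3}
0 → hit
3 → hit
5 → miss, evict 0, frames {3,5}
7 → miss, evict 3, frames {5,7}
Page faults: 16.

16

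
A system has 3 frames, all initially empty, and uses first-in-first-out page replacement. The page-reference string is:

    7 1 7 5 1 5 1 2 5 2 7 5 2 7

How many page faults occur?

7 → fault, frames {7}
1 → fault, frames {7,1}
7 → hit
5 → fault, frames {7,1,5}
1 → hit
5 → hit
1 → hit
2 → fault, evict 7, frames {1,5,2}
5 → hit
2 → hit
7 → fault, evict 1, frames {5,2,7}
5 → hit
2 → hit
7 → hit
Page faults: 5.

5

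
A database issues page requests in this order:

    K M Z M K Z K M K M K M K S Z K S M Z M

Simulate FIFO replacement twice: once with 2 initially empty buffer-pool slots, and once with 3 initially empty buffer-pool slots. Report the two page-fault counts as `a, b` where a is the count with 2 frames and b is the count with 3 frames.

2 frames: F F F . F . . F . . . . . F F F F F F . → 11 faults.
3 frames: F F F . . . . . . . . . . F . F . F F . → 7 faults.
7 < 11: adding a frame reduced faults, as is typical.

11, 7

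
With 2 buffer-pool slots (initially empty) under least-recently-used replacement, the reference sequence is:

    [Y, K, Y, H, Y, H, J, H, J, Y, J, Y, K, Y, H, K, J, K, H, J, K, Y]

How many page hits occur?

Y: fault, frames (Y)
K: fault, frames (Y K)
Y: hit
H: fault, evict K, frames (Y H)
Y: hit
H: hit
J: fault, evict Y, frames (H J)
H: hit
J: hit
Y: fault, evict H, frames (J Y)
J: hit
Y: hit
K: fault, evict J, frames (Y K)
Y: hit
H: fault, evict K, frames (Y H)
K: fault, evict Y, frames (H K)
J: fault, evict H, frames (K J)
K: hit
H: fault, evict J, frames (K H)
J: fault, evict K, frames (H J)
K: fault, evict H, frames (J K)
Y: fault, evict J, frames (K Y)
Hits: 9.

9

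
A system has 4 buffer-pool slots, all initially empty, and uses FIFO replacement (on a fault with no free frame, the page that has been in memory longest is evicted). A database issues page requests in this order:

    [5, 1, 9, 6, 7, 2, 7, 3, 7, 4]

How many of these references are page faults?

5: fault, frames {5}
1: fault, frames {5,1}
9: fault, frames {5,1,9}
6: fault, frames {5,1,9,6}
7: fault, evict 5, frames {1,9,6,7}
2: fault, evict 1, frames {9,6,7,2}
7: hit
3: fault, evict 9, frames {6,7,2,3}
7: hit
4: fault, evict 6, frames {7,2,3,4}
Page faults: 8.

8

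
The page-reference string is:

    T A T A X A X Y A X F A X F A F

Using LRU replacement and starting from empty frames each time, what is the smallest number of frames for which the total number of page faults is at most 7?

3

f=1: 16 faults
f=2: 11 faults
f=3: 5 faults
f=4: 5 faults
f=5: 5 faults
Smallest f with faults ≤ 7 is 3.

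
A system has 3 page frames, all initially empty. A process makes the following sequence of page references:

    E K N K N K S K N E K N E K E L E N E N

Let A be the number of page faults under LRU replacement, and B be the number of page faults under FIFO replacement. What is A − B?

Under LRU: F F F . . . F . . F . . . . . F . F . . → 7 faults.
Under FIFO: F F F . . . F . . F F F . . . F F . . . → 9 faults.
A − B = 7 − 9 = -2.

-2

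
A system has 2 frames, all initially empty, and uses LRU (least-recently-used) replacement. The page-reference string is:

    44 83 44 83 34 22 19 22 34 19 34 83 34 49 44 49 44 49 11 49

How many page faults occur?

44 → miss, frames (44)
83 → miss, frames (44 83)
44 → hit
83 → hit
34 → miss, evict 44, frames (83 34)
22 → miss, evict 83, frames (34 22)
19 → miss, evict 34, frames (22 19)
22 → hit
34 → miss, evict 19, frames (22 34)
19 → miss, evict 22, frames (34 19)
34 → hit
83 → miss, evict 19, frames (34 83)
34 → hit
49 → miss, evict 83, frames (34 49)
44 → miss, evict 34, frames (49 44)
49 → hit
44 → hit
49 → hit
11 → miss, evict 44, frames (49 11)
49 → hit
Page faults: 11.

11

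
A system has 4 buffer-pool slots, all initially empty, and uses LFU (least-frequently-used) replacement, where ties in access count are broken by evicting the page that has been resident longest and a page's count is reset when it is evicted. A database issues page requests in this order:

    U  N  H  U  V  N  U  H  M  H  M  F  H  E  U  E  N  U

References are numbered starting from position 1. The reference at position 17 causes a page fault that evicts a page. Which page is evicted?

M

pos 1: U → miss, frames {U}
pos 2: N → miss, frames {U,N}
pos 3: H → miss, frames {U,N,H}
pos 4: U → hit
pos 5: V → miss, frames {U,N,H,V}
pos 6: N → hit
pos 7: U → hit
pos 8: H → hit
pos 9: M → miss, evict V, frames {U,N,H,M}
pos 10: H → hit
pos 11: M → hit
pos 12: F → miss, evict N, frames {U,H,M,F}
pos 13: H → hit
pos 14: E → miss, evict F, frames {U,H,M,E}
pos 15: U → hit
pos 16: E → hit
pos 17: N → miss, evict M, frames {U,H,E,N}
At position 17, page M is evicted.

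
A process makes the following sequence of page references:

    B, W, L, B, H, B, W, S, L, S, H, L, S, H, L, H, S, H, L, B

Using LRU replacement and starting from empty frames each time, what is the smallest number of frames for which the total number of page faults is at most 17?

f=1: 20 faults
f=2: 16 faults
f=3: 9 faults
f=4: 8 faults
f=5: 5 faults
Smallest f with faults ≤ 17 is 2.

2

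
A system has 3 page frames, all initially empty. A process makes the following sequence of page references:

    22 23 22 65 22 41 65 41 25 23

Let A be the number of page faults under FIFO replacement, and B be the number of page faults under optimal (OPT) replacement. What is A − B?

Under FIFO: F F . F . F . . F F → 6 faults.
Under OPT: F F . F . F . . F . → 5 faults.
A − B = 6 − 5 = 1.

1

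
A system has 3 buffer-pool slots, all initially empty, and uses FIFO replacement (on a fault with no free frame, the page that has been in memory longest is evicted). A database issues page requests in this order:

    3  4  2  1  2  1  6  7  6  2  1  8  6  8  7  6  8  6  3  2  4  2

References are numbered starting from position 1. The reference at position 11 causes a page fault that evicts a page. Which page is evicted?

pos 1: 3 → fault, frames (3)
pos 2: 4 → fault, frames (3 4)
pos 3: 2 → fault, frames (3 4 2)
pos 4: 1 → fault, evict 3, frames (4 2 1)
pos 5: 2 → hit
pos 6: 1 → hit
pos 7: 6 → fault, evict 4, frames (2 1 6)
pos 8: 7 → fault, evict 2, frames (1 6 7)
pos 9: 6 → hit
pos 10: 2 → fault, evict 1, frames (6 7 2)
pos 11: 1 → fault, evict 6, frames (7 2 1)
At position 11, page 6 is evicted.

6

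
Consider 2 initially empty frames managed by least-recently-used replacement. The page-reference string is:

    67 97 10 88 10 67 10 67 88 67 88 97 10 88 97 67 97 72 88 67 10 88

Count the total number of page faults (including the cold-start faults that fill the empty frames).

67: fault, frames (67)
97: fault, frames (67 97)
10: fault, evict 67, frames (97 10)
88: fault, evict 97, frames (10 88)
10: hit
67: fault, evict 88, frames (10 67)
10: hit
67: hit
88: fault, evict 10, frames (67 88)
67: hit
88: hit
97: fault, evict 67, frames (88 97)
10: fault, evict 88, frames (97 10)
88: fault, evict 97, frames (10 88)
97: fault, evict 10, frames (88 97)
67: fault, evict 88, frames (97 67)
97: hit
72: fault, evict 67, frames (97 72)
88: fault, evict 97, frames (72 88)
67: fault, evict 72, frames (88 67)
10: fault, evict 88, frames (67 10)
88: fault, evict 67, frames (10 88)
Page faults: 16.

16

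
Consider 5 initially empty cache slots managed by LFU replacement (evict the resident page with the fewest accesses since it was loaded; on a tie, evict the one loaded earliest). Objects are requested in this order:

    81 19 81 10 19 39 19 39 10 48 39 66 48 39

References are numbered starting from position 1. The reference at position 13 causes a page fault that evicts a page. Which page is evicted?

pos 1: 81 -> fault, frames {81}
pos 2: 19 -> fault, frames {81,19}
pos 3: 81 -> hit
pos 4: 10 -> fault, frames {81,19,10}
pos 5: 19 -> hit
pos 6: 39 -> fault, frames {81,19,10,39}
pos 7: 19 -> hit
pos 8: 39 -> hit
pos 9: 10 -> hit
pos 10: 48 -> fault, frames {81,19,10,39,48}
pos 11: 39 -> hit
pos 12: 66 -> fault, evict 48, frames {81,19,10,39,66}
pos 13: 48 -> fault, evict 66, frames {81,19,10,39,48}
At position 13, page 66 is evicted.

66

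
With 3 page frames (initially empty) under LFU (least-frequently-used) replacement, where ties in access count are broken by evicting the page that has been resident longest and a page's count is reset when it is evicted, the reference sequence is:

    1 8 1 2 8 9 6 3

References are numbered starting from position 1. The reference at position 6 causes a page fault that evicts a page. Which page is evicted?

pos 1: 1 → fault, frames [1]
pos 2: 8 → fault, frames [1, 8]
pos 3: 1 → hit
pos 4: 2 → fault, frames [1, 8, 2]
pos 5: 8 → hit
pos 6: 9 → fault, evict 2, frames [1, 8, 9]
At position 6, page 2 is evicted.

2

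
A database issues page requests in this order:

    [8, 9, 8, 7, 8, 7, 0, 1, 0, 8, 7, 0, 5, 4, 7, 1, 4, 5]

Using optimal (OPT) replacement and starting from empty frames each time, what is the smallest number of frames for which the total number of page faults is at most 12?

f=1: 18 faults
f=2: 11 faults
f=3: 9 faults
f=4: 7 faults
f=5: 7 faults
f=6: 7 faults
f=7: 7 faults
Smallest f with faults ≤ 12 is 2.

2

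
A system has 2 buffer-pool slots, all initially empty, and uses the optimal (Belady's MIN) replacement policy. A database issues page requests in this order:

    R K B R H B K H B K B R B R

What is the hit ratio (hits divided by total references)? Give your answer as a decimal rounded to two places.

R -> miss, frames [R]
K -> miss, frames [R, K]
B -> miss, evict K, frames [R, B]
R -> hit
H -> miss, evict R, frames [B, H]
B -> hit
K -> miss, evict B, frames [H, K]
H -> hit
B -> miss, evict H, frames [K, B]
K -> hit
B -> hit
R -> miss, evict K, frames [B, R]
B -> hit
R -> hit
Hits: 7 of 14 references → 7/14 = 0.5000.

0.50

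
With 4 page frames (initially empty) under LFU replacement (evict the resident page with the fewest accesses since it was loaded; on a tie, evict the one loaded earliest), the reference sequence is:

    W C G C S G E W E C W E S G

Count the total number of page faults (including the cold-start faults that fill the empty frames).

W -> fault, frames (W)
C -> fault, frames (W C)
G -> fault, frames (W C G)
C -> hit
S -> fault, frames (W C G S)
G -> hit
E -> fault, evict W, frames (C G S E)
W -> fault, evict S, frames (C G E W)
E -> hit
C -> hit
W -> hit
E -> hit
S -> fault, evict G, frames (C E W S)
G -> fault, evict S, frames (C E W G)
Page faults: 8.

8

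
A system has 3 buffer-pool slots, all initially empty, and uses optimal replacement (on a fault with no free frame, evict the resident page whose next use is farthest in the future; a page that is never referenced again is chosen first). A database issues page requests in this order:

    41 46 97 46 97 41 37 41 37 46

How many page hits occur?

6

41: fault, frames {41}
46: fault, frames {41,46}
97: fault, frames {41,46,97}
46: hit
97: hit
41: hit
37: fault, evict 97, frames {41,46,37}
41: hit
37: hit
46: hit
Hits: 6.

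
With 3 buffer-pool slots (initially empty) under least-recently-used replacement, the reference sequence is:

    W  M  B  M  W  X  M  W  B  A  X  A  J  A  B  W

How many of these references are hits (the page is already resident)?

6

W -> miss, frames [W]
M -> miss, frames [W, M]
B -> miss, frames [W, M, B]
M -> hit
W -> hit
X -> miss, evict B, frames [M, W, X]
M -> hit
W -> hit
B -> miss, evict X, frames [M, W, B]
A -> miss, evict M, frames [W, B, A]
X -> miss, evict W, frames [B, A, X]
A -> hit
J -> miss, evict B, frames [X, A, J]
A -> hit
B -> miss, evict X, frames [J, A, B]
W -> miss, evict J, frames [A, B, W]
Hits: 6.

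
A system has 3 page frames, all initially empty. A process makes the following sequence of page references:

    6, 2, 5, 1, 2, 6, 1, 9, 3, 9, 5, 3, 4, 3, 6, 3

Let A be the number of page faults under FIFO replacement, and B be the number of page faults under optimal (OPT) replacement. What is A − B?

3

Under FIFO: F F F F . F . F F . F . F . F F → 11 faults.
Under OPT: F F F F . . . F F . F . F . . . → 8 faults.
A − B = 11 − 8 = 3.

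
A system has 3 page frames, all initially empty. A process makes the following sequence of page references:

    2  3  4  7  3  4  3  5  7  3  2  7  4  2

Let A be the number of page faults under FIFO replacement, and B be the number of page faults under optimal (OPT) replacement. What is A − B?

Under FIFO: F F F F . . . F . F F F F . → 9 faults.
Under OPT: F F F F . . . F . . F . F . → 7 faults.
A − B = 9 − 7 = 2.

2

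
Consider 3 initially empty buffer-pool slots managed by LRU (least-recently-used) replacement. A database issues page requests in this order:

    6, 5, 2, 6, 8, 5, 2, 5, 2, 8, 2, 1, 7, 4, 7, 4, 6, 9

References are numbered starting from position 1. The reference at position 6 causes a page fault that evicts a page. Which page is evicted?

pos 1: 6 -> fault, frames {6}
pos 2: 5 -> fault, frames {6,5}
pos 3: 2 -> fault, frames {6,5,2}
pos 4: 6 -> hit
pos 5: 8 -> fault, evict 5, frames {2,6,8}
pos 6: 5 -> fault, evict 2, frames {6,8,5}
At position 6, page 2 is evicted.

2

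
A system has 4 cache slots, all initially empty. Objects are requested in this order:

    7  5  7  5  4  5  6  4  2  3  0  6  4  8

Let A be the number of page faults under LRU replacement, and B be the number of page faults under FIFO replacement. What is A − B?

Under LRU: F F . . F . F . F F F F F F → 10 faults.
Under FIFO: F F . . F . F . F F F . F F → 9 faults.
A − B = 10 − 9 = 1.

1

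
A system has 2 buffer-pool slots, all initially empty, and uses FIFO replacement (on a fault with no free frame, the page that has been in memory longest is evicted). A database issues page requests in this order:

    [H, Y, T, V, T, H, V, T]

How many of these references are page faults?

6

H -> fault, frames (H)
Y -> fault, frames (H Y)
T -> fault, evict H, frames (Y T)
V -> fault, evict Y, frames (T V)
T -> hit
H -> fault, evict T, frames (V H)
V -> hit
T -> fault, evict V, frames (H T)
Page faults: 6.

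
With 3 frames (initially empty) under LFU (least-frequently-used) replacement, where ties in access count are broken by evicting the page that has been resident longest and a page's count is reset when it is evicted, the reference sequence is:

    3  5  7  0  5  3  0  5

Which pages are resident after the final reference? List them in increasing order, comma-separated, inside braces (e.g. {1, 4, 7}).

3 -> miss, frames {3}
5 -> miss, frames {3,5}
7 -> miss, frames {3,5,7}
0 -> miss, evict 3, frames {5,7,0}
5 -> hit
3 -> miss, evict 7, frames {5,0,3}
0 -> hit
5 -> hit

{0, 3, 5}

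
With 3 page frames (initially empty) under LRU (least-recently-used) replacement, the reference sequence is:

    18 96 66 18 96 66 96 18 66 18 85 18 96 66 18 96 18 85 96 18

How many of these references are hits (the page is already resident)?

13

18 -> miss, frames (18)
96 -> miss, frames (18 96)
66 -> miss, frames (18 96 66)
18 -> hit
96 -> hit
66 -> hit
96 -> hit
18 -> hit
66 -> hit
18 -> hit
85 -> miss, evict 96, frames (66 18 85)
18 -> hit
96 -> miss, evict 66, frames (85 18 96)
66 -> miss, evict 85, frames (18 96 66)
18 -> hit
96 -> hit
18 -> hit
85 -> miss, evict 66, frames (96 18 85)
96 -> hit
18 -> hit
Hits: 13.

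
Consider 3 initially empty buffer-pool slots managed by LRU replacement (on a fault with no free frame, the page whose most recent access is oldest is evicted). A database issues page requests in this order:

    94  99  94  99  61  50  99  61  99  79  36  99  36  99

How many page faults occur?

6

94: miss, frames [94]
99: miss, frames [94, 99]
94: hit
99: hit
61: miss, frames [94, 99, 61]
50: miss, evict 94, frames [99, 61, 50]
99: hit
61: hit
99: hit
79: miss, evict 50, frames [61, 99, 79]
36: miss, evict 61, frames [99, 79, 36]
99: hit
36: hit
99: hit
Page faults: 6.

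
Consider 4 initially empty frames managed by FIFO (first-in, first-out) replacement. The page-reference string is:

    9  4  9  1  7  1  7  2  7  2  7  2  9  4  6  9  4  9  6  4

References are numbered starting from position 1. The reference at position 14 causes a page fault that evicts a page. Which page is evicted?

pos 1: 9 → fault, frames (9)
pos 2: 4 → fault, frames (9 4)
pos 3: 9 → hit
pos 4: 1 → fault, frames (9 4 1)
pos 5: 7 → fault, frames (9 4 1 7)
pos 6: 1 → hit
pos 7: 7 → hit
pos 8: 2 → fault, evict 9, frames (4 1 7 2)
pos 9: 7 → hit
pos 10: 2 → hit
pos 11: 7 → hit
pos 12: 2 → hit
pos 13: 9 → fault, evict 4, frames (1 7 2 9)
pos 14: 4 → fault, evict 1, frames (7 2 9 4)
At position 14, page 1 is evicted.

1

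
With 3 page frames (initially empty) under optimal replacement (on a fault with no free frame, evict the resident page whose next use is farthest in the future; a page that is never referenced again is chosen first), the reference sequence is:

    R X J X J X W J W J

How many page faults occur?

R → fault, frames {R}
X → fault, frames {R,X}
J → fault, frames {R,X,J}
X → hit
J → hit
X → hit
W → fault, evict X, frames {R,J,W}
J → hit
W → hit
J → hit
Page faults: 4.

4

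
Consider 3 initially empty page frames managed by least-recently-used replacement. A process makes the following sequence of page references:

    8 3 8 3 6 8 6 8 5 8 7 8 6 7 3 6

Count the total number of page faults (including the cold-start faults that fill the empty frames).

8: miss, frames {8}
3: miss, frames {8,3}
8: hit
3: hit
6: miss, frames {8,3,6}
8: hit
6: hit
8: hit
5: miss, evict 3, frames {6,8,5}
8: hit
7: miss, evict 6, frames {5,8,7}
8: hit
6: miss, evict 5, frames {7,8,6}
7: hit
3: miss, evict 8, frames {6,7,3}
6: hit
Page faults: 7.

7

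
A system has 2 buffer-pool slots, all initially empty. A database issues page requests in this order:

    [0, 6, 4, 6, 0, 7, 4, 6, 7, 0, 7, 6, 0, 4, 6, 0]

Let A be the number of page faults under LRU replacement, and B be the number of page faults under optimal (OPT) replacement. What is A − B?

Under LRU: F F F . F F F F F F . F F F F F → 14 faults.
Under OPT: F F F . F F . F . F . F . F . F → 10 faults.
A − B = 14 − 10 = 4.

4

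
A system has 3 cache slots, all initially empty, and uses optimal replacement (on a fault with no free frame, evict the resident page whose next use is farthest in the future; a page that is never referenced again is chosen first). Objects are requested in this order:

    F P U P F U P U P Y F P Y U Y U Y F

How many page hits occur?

F → miss, frames [F]
P → miss, frames [F, P]
U → miss, frames [F, P, U]
P → hit
F → hit
U → hit
P → hit
U → hit
P → hit
Y → miss, evict U, frames [F, P, Y]
F → hit
P → hit
Y → hit
U → miss, evict P, frames [F, Y, U]
Y → hit
U → hit
Y → hit
F → hit
Hits: 13.

13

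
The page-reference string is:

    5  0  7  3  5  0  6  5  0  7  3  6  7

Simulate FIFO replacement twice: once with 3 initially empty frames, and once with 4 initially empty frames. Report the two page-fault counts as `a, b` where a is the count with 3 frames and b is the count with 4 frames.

9, 10

3 frames: F F F F F F F . . F F . . → 9 faults.
4 frames: F F F F . . F F F F F F . → 10 faults.
10 > 9: adding a frame increased faults — Belady's anomaly.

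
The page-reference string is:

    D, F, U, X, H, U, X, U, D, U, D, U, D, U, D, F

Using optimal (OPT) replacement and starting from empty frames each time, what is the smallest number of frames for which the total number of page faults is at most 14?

f=1: 16 faults
f=2: 8 faults
f=3: 7 faults
f=4: 6 faults
f=5: 5 faults
Smallest f with faults ≤ 14 is 2.

2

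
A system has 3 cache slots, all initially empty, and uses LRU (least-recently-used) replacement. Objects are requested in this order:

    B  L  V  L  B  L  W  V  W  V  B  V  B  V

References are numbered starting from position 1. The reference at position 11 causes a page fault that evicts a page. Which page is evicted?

L

pos 1: B -> fault, frames {B}
pos 2: L -> fault, frames {B,L}
pos 3: V -> fault, frames {B,L,V}
pos 4: L -> hit
pos 5: B -> hit
pos 6: L -> hit
pos 7: W -> fault, evict V, frames {B,L,W}
pos 8: V -> fault, evict B, frames {L,W,V}
pos 9: W -> hit
pos 10: V -> hit
pos 11: B -> fault, evict L, frames {W,V,B}
At position 11, page L is evicted.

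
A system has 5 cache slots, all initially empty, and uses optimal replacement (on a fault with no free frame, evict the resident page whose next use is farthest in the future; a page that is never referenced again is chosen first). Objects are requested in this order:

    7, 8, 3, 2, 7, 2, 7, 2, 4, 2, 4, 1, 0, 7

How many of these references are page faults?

7

7 -> fault, frames [7]
8 -> fault, frames [7, 8]
3 -> fault, frames [7, 8, 3]
2 -> fault, frames [7, 8, 3, 2]
7 -> hit
2 -> hit
7 -> hit
2 -> hit
4 -> fault, frames [7, 8, 3, 2, 4]
2 -> hit
4 -> hit
1 -> fault, evict 4, frames [7, 8, 3, 2, 1]
0 -> fault, evict 1, frames [7, 8, 3, 2, 0]
7 -> hit
Page faults: 7.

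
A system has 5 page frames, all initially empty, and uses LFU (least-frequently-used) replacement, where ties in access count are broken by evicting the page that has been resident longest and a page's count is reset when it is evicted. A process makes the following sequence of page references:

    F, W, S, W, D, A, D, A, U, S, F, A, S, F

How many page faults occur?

7

F → fault, frames {F}
W → fault, frames {F,W}
S → fault, frames {F,W,S}
W → hit
D → fault, frames {F,W,S,D}
A → fault, frames {F,W,S,D,A}
D → hit
A → hit
U → fault, evict F, frames {W,S,D,A,U}
S → hit
F → fault, evict U, frames {W,S,D,A,F}
A → hit
S → hit
F → hit
Page faults: 7.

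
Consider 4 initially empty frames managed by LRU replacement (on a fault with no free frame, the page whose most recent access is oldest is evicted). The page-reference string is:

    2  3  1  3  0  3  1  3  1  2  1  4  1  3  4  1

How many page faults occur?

5

2 -> fault, frames {2}
3 -> fault, frames {2,3}
1 -> fault, frames {2,3,1}
3 -> hit
0 -> fault, frames {2,1,3,0}
3 -> hit
1 -> hit
3 -> hit
1 -> hit
2 -> hit
1 -> hit
4 -> fault, evict 0, frames {3,2,1,4}
1 -> hit
3 -> hit
4 -> hit
1 -> hit
Page faults: 5.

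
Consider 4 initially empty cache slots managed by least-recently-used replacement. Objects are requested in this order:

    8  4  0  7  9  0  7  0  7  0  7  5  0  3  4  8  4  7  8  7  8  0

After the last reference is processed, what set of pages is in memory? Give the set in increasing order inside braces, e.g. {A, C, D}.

{0, 4, 7, 8}

8 → miss, frames [8]
4 → miss, frames [8, 4]
0 → miss, frames [8, 4, 0]
7 → miss, frames [8, 4, 0, 7]
9 → miss, evict 8, frames [4, 0, 7, 9]
0 → hit
7 → hit
0 → hit
7 → hit
0 → hit
7 → hit
5 → miss, evict 4, frames [9, 0, 7, 5]
0 → hit
3 → miss, evict 9, frames [7, 5, 0, 3]
4 → miss, evict 7, frames [5, 0, 3, 4]
8 → miss, evict 5, frames [0, 3, 4, 8]
4 → hit
7 → miss, evict 0, frames [3, 8, 4, 7]
8 → hit
7 → hit
8 → hit
0 → miss, evict 3, frames [4, 7, 8, 0]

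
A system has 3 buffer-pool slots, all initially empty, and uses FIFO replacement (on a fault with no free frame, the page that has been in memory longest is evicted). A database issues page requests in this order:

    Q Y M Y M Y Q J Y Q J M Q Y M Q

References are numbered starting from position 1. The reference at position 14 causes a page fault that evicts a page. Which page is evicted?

pos 1: Q → fault, frames (Q)
pos 2: Y → fault, frames (Q Y)
pos 3: M → fault, frames (Q Y M)
pos 4: Y → hit
pos 5: M → hit
pos 6: Y → hit
pos 7: Q → hit
pos 8: J → fault, evict Q, frames (Y M J)
pos 9: Y → hit
pos 10: Q → fault, evict Y, frames (M J Q)
pos 11: J → hit
pos 12: M → hit
pos 13: Q → hit
pos 14: Y → fault, evict M, frames (J Q Y)
At position 14, page M is evicted.

M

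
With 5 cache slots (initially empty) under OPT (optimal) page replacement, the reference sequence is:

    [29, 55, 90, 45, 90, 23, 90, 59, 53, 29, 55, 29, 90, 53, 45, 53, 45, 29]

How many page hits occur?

11

29: miss, frames [29]
55: miss, frames [29, 55]
90: miss, frames [29, 55, 90]
45: miss, frames [29, 55, 90, 45]
90: hit
23: miss, frames [29, 55, 90, 45, 23]
90: hit
59: miss, evict 23, frames [29, 55, 90, 45, 59]
53: miss, evict 59, frames [29, 55, 90, 45, 53]
29: hit
55: hit
29: hit
90: hit
53: hit
45: hit
53: hit
45: hit
29: hit
Hits: 11.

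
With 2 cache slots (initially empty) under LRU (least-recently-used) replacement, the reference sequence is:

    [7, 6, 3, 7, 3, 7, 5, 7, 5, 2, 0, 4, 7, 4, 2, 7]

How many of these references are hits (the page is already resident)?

7 -> fault, frames {7}
6 -> fault, frames {7,6}
3 -> fault, evict 7, frames {6,3}
7 -> fault, evict 6, frames {3,7}
3 -> hit
7 -> hit
5 -> fault, evict 3, frames {7,5}
7 -> hit
5 -> hit
2 -> fault, evict 7, frames {5,2}
0 -> fault, evict 5, frames {2,0}
4 -> fault, evict 2, frames {0,4}
7 -> fault, evict 0, frames {4,7}
4 -> hit
2 -> fault, evict 7, frames {4,2}
7 -> fault, evict 4, frames {2,7}
Hits: 5.

5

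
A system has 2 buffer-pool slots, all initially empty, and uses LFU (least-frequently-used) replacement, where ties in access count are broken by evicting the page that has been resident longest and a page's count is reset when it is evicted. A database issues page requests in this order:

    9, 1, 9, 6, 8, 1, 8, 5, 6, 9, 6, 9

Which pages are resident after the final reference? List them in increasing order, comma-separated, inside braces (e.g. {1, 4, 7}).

{6, 9}

9: miss, frames [9]
1: miss, frames [9, 1]
9: hit
6: miss, evict 1, frames [9, 6]
8: miss, evict 6, frames [9, 8]
1: miss, evict 8, frames [9, 1]
8: miss, evict 1, frames [9, 8]
5: miss, evict 8, frames [9, 5]
6: miss, evict 5, frames [9, 6]
9: hit
6: hit
9: hit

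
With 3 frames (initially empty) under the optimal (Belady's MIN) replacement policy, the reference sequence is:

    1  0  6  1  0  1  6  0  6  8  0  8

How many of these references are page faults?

4

1 → miss, frames {1}
0 → miss, frames {1,0}
6 → miss, frames {1,0,6}
1 → hit
0 → hit
1 → hit
6 → hit
0 → hit
6 → hit
8 → miss, evict 6, frames {1,0,8}
0 → hit
8 → hit
Page faults: 4.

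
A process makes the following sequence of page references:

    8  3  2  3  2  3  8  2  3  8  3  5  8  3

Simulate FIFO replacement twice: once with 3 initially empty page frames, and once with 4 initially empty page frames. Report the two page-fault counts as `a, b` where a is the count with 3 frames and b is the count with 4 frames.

6, 4

3 frames: F F F . . . . . . . . F F F → 6 faults.
4 frames: F F F . . . . . . . . F . . → 4 faults.
4 < 6: adding a frame reduced faults, as is typical.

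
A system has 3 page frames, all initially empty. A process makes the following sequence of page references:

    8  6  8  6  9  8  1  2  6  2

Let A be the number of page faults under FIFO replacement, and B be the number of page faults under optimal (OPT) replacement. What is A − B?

Under FIFO: F F . . F . F F F . → 6 faults.
Under OPT: F F . . F . F F . . → 5 faults.
A − B = 6 − 5 = 1.

1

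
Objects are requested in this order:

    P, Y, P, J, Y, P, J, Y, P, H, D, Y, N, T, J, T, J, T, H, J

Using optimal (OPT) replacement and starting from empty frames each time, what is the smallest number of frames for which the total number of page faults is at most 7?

f=1: 20 faults
f=2: 11 faults
f=3: 8 faults
f=4: 7 faults
f=5: 7 faults
f=6: 7 faults
f=7: 7 faults
Smallest f with faults ≤ 7 is 4.

4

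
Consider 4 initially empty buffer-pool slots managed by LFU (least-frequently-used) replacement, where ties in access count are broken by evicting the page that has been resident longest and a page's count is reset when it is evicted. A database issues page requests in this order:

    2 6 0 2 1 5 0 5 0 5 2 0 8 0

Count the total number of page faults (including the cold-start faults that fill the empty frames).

6

2 → miss, frames [2]
6 → miss, frames [2, 6]
0 → miss, frames [2, 6, 0]
2 → hit
1 → miss, frames [2, 6, 0, 1]
5 → miss, evict 6, frames [2, 0, 1, 5]
0 → hit
5 → hit
0 → hit
5 → hit
2 → hit
0 → hit
8 → miss, evict 1, frames [2, 0, 5, 8]
0 → hit
Page faults: 6.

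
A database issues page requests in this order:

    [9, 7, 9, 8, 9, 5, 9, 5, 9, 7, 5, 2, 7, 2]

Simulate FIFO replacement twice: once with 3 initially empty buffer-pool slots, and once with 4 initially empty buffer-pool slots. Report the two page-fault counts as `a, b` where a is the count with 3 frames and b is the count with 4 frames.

3 frames: F F . F . F F . . F . F . . → 7 faults.
4 frames: F F . F . F . . . . . F . . → 5 faults.
5 < 7: adding a frame reduced faults, as is typical.

7, 5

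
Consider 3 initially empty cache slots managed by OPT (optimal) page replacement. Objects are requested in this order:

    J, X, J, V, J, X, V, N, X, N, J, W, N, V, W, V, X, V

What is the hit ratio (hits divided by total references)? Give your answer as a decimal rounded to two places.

0.67

J -> miss, frames (J)
X -> miss, frames (J X)
J -> hit
V -> miss, frames (J X V)
J -> hit
X -> hit
V -> hit
N -> miss, evict V, frames (J X N)
X -> hit
N -> hit
J -> hit
W -> miss, evict J, frames (X N W)
N -> hit
V -> miss, evict N, frames (X W V)
W -> hit
V -> hit
X -> hit
V -> hit
Hits: 12 of 18 references → 12/18 = 0.6667.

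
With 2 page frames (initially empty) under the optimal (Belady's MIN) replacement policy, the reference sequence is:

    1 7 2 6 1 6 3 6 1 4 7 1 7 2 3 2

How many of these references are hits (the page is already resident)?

1 -> fault, frames {1}
7 -> fault, frames {1,7}
2 -> fault, evict 7, frames {1,2}
6 -> fault, evict 2, frames {1,6}
1 -> hit
6 -> hit
3 -> fault, evict 1, frames {6,3}
6 -> hit
1 -> fault, evict 6, frames {3,1}
4 -> fault, evict 3, frames {1,4}
7 -> fault, evict 4, frames {1,7}
1 -> hit
7 -> hit
2 -> fault, evict 7, frames {1,2}
3 -> fault, evict 1, frames {2,3}
2 -> hit
Hits: 6.

6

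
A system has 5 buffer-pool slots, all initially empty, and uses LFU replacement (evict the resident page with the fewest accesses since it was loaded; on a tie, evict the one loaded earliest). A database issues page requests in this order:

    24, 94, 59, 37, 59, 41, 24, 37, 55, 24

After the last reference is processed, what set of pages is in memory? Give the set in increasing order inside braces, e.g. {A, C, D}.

24 -> miss, frames (24)
94 -> miss, frames (24 94)
59 -> miss, frames (24 94 59)
37 -> miss, frames (24 94 59 37)
59 -> hit
41 -> miss, frames (24 94 59 37 41)
24 -> hit
37 -> hit
55 -> miss, evict 94, frames (24 59 37 41 55)
24 -> hit

{24, 37, 41, 55, 59}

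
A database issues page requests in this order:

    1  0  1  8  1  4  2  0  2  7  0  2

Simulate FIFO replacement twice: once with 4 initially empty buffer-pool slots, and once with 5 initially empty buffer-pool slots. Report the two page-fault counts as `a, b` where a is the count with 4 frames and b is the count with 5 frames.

7, 6

4 frames: F F . F . F F . . F F . → 7 faults.
5 frames: F F . F . F F . . F . . → 6 faults.
6 < 7: adding a frame reduced faults, as is typical.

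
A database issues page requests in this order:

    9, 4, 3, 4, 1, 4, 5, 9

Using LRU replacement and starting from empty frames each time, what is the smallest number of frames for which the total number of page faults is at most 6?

2

f=1: 8 faults
f=2: 6 faults
f=3: 6 faults
f=4: 6 faults
f=5: 5 faults
Smallest f with faults ≤ 6 is 2.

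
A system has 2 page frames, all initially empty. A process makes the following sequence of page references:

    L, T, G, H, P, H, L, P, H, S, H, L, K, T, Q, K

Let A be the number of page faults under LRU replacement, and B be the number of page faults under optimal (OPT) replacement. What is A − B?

2

Under LRU: F F F F F . F F F F . F F F F F → 14 faults.
Under OPT: F F F F F . F . F F . F F F F . → 12 faults.
A − B = 14 − 12 = 2.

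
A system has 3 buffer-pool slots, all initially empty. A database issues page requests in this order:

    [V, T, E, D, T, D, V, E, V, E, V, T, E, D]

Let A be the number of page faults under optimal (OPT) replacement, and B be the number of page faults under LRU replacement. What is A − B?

-2

Under OPT: F F F F . . . F . . . . . F → 6 faults.
Under LRU: F F F F . . F F . . . F . F → 8 faults.
A − B = 6 − 8 = -2.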